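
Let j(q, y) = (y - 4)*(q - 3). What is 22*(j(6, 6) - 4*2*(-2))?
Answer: 484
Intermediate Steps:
j(q, y) = (-4 + y)*(-3 + q)
22*(j(6, 6) - 4*2*(-2)) = 22*((12 - 4*6 - 3*6 + 6*6) - 4*2*(-2)) = 22*((12 - 24 - 18 + 36) - 8*(-2)) = 22*(6 + 16) = 22*22 = 484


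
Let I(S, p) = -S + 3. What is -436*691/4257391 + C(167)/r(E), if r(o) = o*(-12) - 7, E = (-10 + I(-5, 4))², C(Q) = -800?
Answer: 677868524/46831301 ≈ 14.475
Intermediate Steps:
I(S, p) = 3 - S
E = 4 (E = (-10 + (3 - 1*(-5)))² = (-10 + (3 + 5))² = (-10 + 8)² = (-2)² = 4)
r(o) = -7 - 12*o (r(o) = -12*o - 7 = -7 - 12*o)
-436*691/4257391 + C(167)/r(E) = -436*691/4257391 - 800/(-7 - 12*4) = -301276*1/4257391 - 800/(-7 - 48) = -301276/4257391 - 800/(-55) = -301276/4257391 - 800*(-1/55) = -301276/4257391 + 160/11 = 677868524/46831301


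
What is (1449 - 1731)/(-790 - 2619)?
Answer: 282/3409 ≈ 0.082722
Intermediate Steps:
(1449 - 1731)/(-790 - 2619) = -282/(-3409) = -282*(-1/3409) = 282/3409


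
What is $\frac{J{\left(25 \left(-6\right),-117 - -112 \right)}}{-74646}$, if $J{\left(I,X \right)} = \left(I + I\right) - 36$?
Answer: $\frac{56}{12441} \approx 0.0045012$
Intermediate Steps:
$J{\left(I,X \right)} = -36 + 2 I$ ($J{\left(I,X \right)} = 2 I - 36 = -36 + 2 I$)
$\frac{J{\left(25 \left(-6\right),-117 - -112 \right)}}{-74646} = \frac{-36 + 2 \cdot 25 \left(-6\right)}{-74646} = \left(-36 + 2 \left(-150\right)\right) \left(- \frac{1}{74646}\right) = \left(-36 - 300\right) \left(- \frac{1}{74646}\right) = \left(-336\right) \left(- \frac{1}{74646}\right) = \frac{56}{12441}$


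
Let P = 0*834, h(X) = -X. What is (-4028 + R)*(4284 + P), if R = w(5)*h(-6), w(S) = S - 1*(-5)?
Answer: -16998912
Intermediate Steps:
w(S) = 5 + S (w(S) = S + 5 = 5 + S)
R = 60 (R = (5 + 5)*(-1*(-6)) = 10*6 = 60)
P = 0
(-4028 + R)*(4284 + P) = (-4028 + 60)*(4284 + 0) = -3968*4284 = -16998912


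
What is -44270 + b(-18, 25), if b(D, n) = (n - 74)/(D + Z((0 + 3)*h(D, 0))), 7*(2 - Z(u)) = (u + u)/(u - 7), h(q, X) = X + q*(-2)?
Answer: -510309917/11528 ≈ -44267.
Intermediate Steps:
h(q, X) = X - 2*q
Z(u) = 2 - 2*u/(7*(-7 + u)) (Z(u) = 2 - (u + u)/(7*(u - 7)) = 2 - 2*u/(7*(-7 + u)))
b(D, n) = (-74 + n)/(D + 2*(-49 - 36*D)/(7*(-7 - 6*D))) (b(D, n) = (n - 74)/(D + 2*(-49 + 6*((0 + 3)*(0 - 2*D)))/(7*(-7 + (0 + 3)*(0 - 2*D)))) = (-74 + n)/(D + 2*(-49 + 6*(3*(-2*D)))/(7*(-7 + 3*(-2*D)))) = (-74 + n)/(D + 2*(-49 + 6*(-6*D))/(7*(-7 - 6*D))) = (-74 + n)/(D + 2*(-49 - 36*D)/(7*(-7 - 6*D))))
-44270 + b(-18, 25) = -44270 + 7*(-518 - 444*(-18) + 7*25 + 6*(-18)*25)/(98 + 42*(-18)² + 121*(-18)) = -44270 + 7*(-518 + 7992 + 175 - 2700)/(98 + 42*324 - 2178) = -44270 + 7*4949/(98 + 13608 - 2178) = -44270 + 7*4949/11528 = -44270 + 7*(1/11528)*4949 = -44270 + 34643/11528 = -510309917/11528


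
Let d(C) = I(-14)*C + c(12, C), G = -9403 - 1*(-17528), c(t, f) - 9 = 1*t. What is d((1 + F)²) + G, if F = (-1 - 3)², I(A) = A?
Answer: 4100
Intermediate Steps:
c(t, f) = 9 + t (c(t, f) = 9 + 1*t = 9 + t)
G = 8125 (G = -9403 + 17528 = 8125)
F = 16 (F = (-4)² = 16)
d(C) = 21 - 14*C (d(C) = -14*C + (9 + 12) = -14*C + 21 = 21 - 14*C)
d((1 + F)²) + G = (21 - 14*(1 + 16)²) + 8125 = (21 - 14*17²) + 8125 = (21 - 14*289) + 8125 = (21 - 4046) + 8125 = -4025 + 8125 = 4100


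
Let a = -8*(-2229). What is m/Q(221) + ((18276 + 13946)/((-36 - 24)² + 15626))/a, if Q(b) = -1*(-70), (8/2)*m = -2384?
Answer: -51082302883/5999665560 ≈ -8.5142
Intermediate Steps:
m = -596 (m = (¼)*(-2384) = -596)
a = 17832
Q(b) = 70
m/Q(221) + ((18276 + 13946)/((-36 - 24)² + 15626))/a = -596/70 + ((18276 + 13946)/((-36 - 24)² + 15626))/17832 = -596*1/70 + (32222/((-60)² + 15626))*(1/17832) = -298/35 + (32222/(3600 + 15626))*(1/17832) = -298/35 + (32222/19226)*(1/17832) = -298/35 + (32222*(1/19226))*(1/17832) = -298/35 + (16111/9613)*(1/17832) = -298/35 + 16111/171419016 = -51082302883/5999665560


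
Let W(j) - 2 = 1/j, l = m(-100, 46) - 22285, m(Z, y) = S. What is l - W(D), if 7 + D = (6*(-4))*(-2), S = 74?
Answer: -910734/41 ≈ -22213.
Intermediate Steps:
m(Z, y) = 74
l = -22211 (l = 74 - 22285 = -22211)
D = 41 (D = -7 + (6*(-4))*(-2) = -7 - 24*(-2) = -7 + 48 = 41)
W(j) = 2 + 1/j
l - W(D) = -22211 - (2 + 1/41) = -22211 - 1*83/41 = -22211 - 83/41 = -910734/41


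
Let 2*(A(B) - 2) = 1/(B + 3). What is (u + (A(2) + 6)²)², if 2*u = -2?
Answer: 41744521/10000 ≈ 4174.5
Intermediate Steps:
u = -1 (u = (½)*(-2) = -1)
A(B) = 2 + 1/(2*(3 + B)) (A(B) = 2 + 1/(2*(B + 3)) = 2 + 1/(2*(3 + B)))
(u + (A(2) + 6)²)² = (-1 + ((13 + 4*2)/(2*(3 + 2)) + 6)²)² = (-1 + ((½)*(13 + 8)/5 + 6)²)² = (-1 + ((½)*(⅕)*21 + 6)²)² = (-1 + (21/10 + 6)²)² = (-1 + (81/10)²)² = (-1 + 6561/100)² = (6461/100)² = 41744521/10000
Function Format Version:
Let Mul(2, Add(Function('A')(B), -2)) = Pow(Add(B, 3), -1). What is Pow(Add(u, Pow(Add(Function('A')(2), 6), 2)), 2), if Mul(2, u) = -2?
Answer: Rational(41744521, 10000) ≈ 4174.5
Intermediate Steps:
u = -1 (u = Mul(Rational(1, 2), -2) = -1)
Function('A')(B) = Add(2, Mul(Rational(1, 2), Pow(Add(3, B), -1))) (Function('A')(B) = Add(2, Mul(Rational(1, 2), Pow(Add(B, 3), -1))) = Add(2, Mul(Rational(1, 2), Pow(Add(3, B), -1))))
Pow(Add(u, Pow(Add(Function('A')(2), 6), 2)), 2) = Pow(Add(-1, Pow(Add(Mul(Rational(1, 2), Pow(Add(3, 2), -1), Add(13, Mul(4, 2))), 6), 2)), 2) = Pow(Add(-1, Pow(Add(Mul(Rational(1, 2), Pow(5, -1), Add(13, 8)), 6), 2)), 2) = Pow(Add(-1, Pow(Add(Mul(Rational(1, 2), Rational(1, 5), 21), 6), 2)), 2) = Pow(Add(-1, Pow(Add(Rational(21, 10), 6), 2)), 2) = Pow(Add(-1, Pow(Rational(81, 10), 2)), 2) = Pow(Add(-1, Rational(6561, 100)), 2) = Pow(Rational(6461, 100), 2) = Rational(41744521, 10000)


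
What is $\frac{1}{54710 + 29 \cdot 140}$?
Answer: $\frac{1}{58770} \approx 1.7015 \cdot 10^{-5}$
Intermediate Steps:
$\frac{1}{54710 + 29 \cdot 140} = \frac{1}{54710 + 4060} = \frac{1}{58770}$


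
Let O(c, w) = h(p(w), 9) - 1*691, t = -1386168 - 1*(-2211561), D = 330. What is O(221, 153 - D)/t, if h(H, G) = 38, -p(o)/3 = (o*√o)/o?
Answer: -653/825393 ≈ -0.00079114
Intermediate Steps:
p(o) = -3*√o (p(o) = -3*o*√o/o = -3*o^(3/2)/o = -3*√o)
t = 825393 (t = -1386168 + 2211561 = 825393)
O(c, w) = -653 (O(c, w) = 38 - 1*691 = 38 - 691 = -653)
O(221, 153 - D)/t = -653/825393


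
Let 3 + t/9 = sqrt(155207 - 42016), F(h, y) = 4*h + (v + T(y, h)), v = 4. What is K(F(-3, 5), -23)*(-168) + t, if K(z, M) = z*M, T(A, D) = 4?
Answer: -15483 + 9*sqrt(113191) ≈ -12455.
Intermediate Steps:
F(h, y) = 8 + 4*h (F(h, y) = 4*h + (4 + 4) = 4*h + 8 = 8 + 4*h)
t = -27 + 9*sqrt(113191) (t = -27 + 9*sqrt(155207 - 42016) = -27 + 9*sqrt(113191) ≈ 3000.9)
K(z, M) = M*z
K(F(-3, 5), -23)*(-168) + t = -23*(8 + 4*(-3))*(-168) + (-27 + 9*sqrt(113191)) = -23*(8 - 12)*(-168) + (-27 + 9*sqrt(113191)) = -23*(-4)*(-168) + (-27 + 9*sqrt(113191)) = 92*(-168) + (-27 + 9*sqrt(113191)) = -15456 + (-27 + 9*sqrt(113191)) = -15483 + 9*sqrt(113191)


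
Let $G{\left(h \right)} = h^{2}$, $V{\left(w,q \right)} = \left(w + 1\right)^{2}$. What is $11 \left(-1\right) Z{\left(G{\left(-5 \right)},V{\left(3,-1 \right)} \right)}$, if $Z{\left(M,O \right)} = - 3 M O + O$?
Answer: $13024$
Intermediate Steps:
$V{\left(w,q \right)} = \left(1 + w\right)^{2}$
$Z{\left(M,O \right)} = O - 3 M O$ ($Z{\left(M,O \right)} = - 3 M O + O = O - 3 M O$)
$11 \left(-1\right) Z{\left(G{\left(-5 \right)},V{\left(3,-1 \right)} \right)} = 11 \left(-1\right) \left(1 + 3\right)^{2} \left(1 - 3 \left(-5\right)^{2}\right) = - 11 \cdot 4^{2} \left(1 - 75\right) = - 11 \cdot 16 \left(1 - 75\right) = - 11 \cdot 16 \left(-74\right) = \left(-11\right) \left(-1184\right) = 13024$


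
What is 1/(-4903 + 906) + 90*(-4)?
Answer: -1438921/3997 ≈ -360.00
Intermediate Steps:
1/(-4903 + 906) + 90*(-4) = 1/(-3997) - 360 = -1/3997 - 360 = -1438921/3997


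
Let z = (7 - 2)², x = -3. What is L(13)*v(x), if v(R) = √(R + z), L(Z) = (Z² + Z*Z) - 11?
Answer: 327*√22 ≈ 1533.8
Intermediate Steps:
z = 25 (z = 5² = 25)
L(Z) = -11 + 2*Z² (L(Z) = (Z² + Z²) - 11 = 2*Z² - 11 = -11 + 2*Z²)
v(R) = √(25 + R) (v(R) = √(R + 25) = √(25 + R))
L(13)*v(x) = (-11 + 2*13²)*√(25 - 3) = (-11 + 2*169)*√22 = (-11 + 338)*√22 = 327*√22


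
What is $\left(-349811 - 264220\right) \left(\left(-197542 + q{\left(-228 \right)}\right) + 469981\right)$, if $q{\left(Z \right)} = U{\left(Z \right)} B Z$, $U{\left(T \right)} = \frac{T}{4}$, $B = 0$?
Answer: $-167285991609$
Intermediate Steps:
$U{\left(T \right)} = \frac{T}{4}$ ($U{\left(T \right)} = T \frac{1}{4} = \frac{T}{4}$)
$q{\left(Z \right)} = 0$ ($q{\left(Z \right)} = \frac{Z}{4} \cdot 0 Z = 0 Z = 0$)
$\left(-349811 - 264220\right) \left(\left(-197542 + q{\left(-228 \right)}\right) + 469981\right) = \left(-349811 - 264220\right) \left(\left(-197542 + 0\right) + 469981\right) = - 614031 \left(-197542 + 469981\right) = \left(-614031\right) 272439 = -167285991609$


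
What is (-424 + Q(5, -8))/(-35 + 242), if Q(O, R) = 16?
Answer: -136/69 ≈ -1.9710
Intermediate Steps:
(-424 + Q(5, -8))/(-35 + 242) = (-424 + 16)/(-35 + 242) = -408/207 = -408*1/207 = -136/69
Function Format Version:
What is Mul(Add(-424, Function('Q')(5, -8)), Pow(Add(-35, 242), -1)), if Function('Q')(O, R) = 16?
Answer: Rational(-136, 69) ≈ -1.9710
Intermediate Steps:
Mul(Add(-424, Function('Q')(5, -8)), Pow(Add(-35, 242), -1)) = Mul(Add(-424, 16), Pow(Add(-35, 242), -1)) = Mul(-408, Pow(207, -1)) = Mul(-408, Rational(1, 207)) = Rational(-136, 69)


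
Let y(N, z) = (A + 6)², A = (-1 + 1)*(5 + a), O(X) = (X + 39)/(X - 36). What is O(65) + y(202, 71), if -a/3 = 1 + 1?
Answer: 1148/29 ≈ 39.586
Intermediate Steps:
a = -6 (a = -3*(1 + 1) = -3*2 = -6)
O(X) = (39 + X)/(-36 + X)
A = 0 (A = (-1 + 1)*(5 - 6) = 0*(-1) = 0)
y(N, z) = 36 (y(N, z) = (0 + 6)² = 6² = 36)
O(65) + y(202, 71) = (39 + 65)/(-36 + 65) + 36 = 104/29 + 36 = 1148/29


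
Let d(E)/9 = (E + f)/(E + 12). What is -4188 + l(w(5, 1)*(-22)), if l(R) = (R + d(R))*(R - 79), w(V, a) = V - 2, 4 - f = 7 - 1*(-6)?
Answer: 7139/2 ≈ 3569.5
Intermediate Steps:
f = -9 (f = 4 - (7 - 1*(-6)) = 4 - (7 + 6) = 4 - 1*13 = 4 - 13 = -9)
w(V, a) = -2 + V
d(E) = 9*(-9 + E)/(12 + E) (d(E) = 9*((E - 9)/(E + 12)) = 9*((-9 + E)/(12 + E)) = 9*(-9 + E)/(12 + E))
l(R) = (-79 + R)*(R + 9*(-9 + R)/(12 + R)) (l(R) = (R + 9*(-9 + R)/(12 + R))*(R - 79) = (R + 9*(-9 + R)/(12 + R))*(-79 + R) = (-79 + R)*(R + 9*(-9 + R)/(12 + R)))
-4188 + l(w(5, 1)*(-22)) = -4188 + (6399 + ((-2 + 5)*(-22))**3 - 1740*(-2 + 5)*(-22) - 58*484*(-2 + 5)**2)/(12 + (-2 + 5)*(-22)) = -4188 + (6399 + (3*(-22))**3 - 5220*(-22) - 58*(3*(-22))**2)/(12 + 3*(-22)) = -4188 + (6399 + (-66)**3 - 1740*(-66) - 58*(-66)**2)/(12 - 66) = -4188 + (6399 - 287496 + 114840 - 58*4356)/(-54) = -4188 - (6399 - 287496 + 114840 - 252648)/54 = -4188 - 1/54*(-418905) = -4188 + 15515/2 = 7139/2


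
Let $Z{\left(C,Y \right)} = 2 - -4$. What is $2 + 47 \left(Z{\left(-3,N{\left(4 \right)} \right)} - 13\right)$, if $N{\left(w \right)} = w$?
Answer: $-327$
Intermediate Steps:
$Z{\left(C,Y \right)} = 6$ ($Z{\left(C,Y \right)} = 2 + 4 = 6$)
$2 + 47 \left(Z{\left(-3,N{\left(4 \right)} \right)} - 13\right) = 2 + 47 \left(6 - 13\right) = 2 + 47 \left(-7\right) = 2 - 329 = -327$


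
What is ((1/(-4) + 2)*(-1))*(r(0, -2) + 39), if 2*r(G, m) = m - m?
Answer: -273/4 ≈ -68.250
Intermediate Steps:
r(G, m) = 0 (r(G, m) = (m - m)/2 = (½)*0 = 0)
((1/(-4) + 2)*(-1))*(r(0, -2) + 39) = ((1/(-4) + 2)*(-1))*(0 + 39) = ((-¼ + 2)*(-1))*39 = ((7/4)*(-1))*39 = -7/4*39 = -273/4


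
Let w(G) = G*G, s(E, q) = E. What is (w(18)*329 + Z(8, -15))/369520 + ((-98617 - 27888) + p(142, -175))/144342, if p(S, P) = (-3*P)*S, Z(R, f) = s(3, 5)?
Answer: -1905849371/26668627920 ≈ -0.071464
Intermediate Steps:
Z(R, f) = 3
p(S, P) = -3*P*S
w(G) = G²
(w(18)*329 + Z(8, -15))/369520 + ((-98617 - 27888) + p(142, -175))/144342 = (18²*329 + 3)/369520 + ((-98617 - 27888) - 3*(-175)*142)/144342 = (324*329 + 3)*(1/369520) + (-126505 + 74550)*(1/144342) = (106596 + 3)*(1/369520) - 51955*1/144342 = 106599*(1/369520) - 51955/144342 = 106599/369520 - 51955/144342 = -1905849371/26668627920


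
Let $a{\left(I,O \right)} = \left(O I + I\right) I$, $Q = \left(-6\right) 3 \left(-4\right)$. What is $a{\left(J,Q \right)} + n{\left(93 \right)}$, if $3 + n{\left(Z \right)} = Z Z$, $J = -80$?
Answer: $475846$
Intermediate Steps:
$n{\left(Z \right)} = -3 + Z^{2}$ ($n{\left(Z \right)} = -3 + Z Z = -3 + Z^{2}$)
$Q = 72$ ($Q = \left(-18\right) \left(-4\right) = 72$)
$a{\left(I,O \right)} = I \left(I + I O\right)$ ($a{\left(I,O \right)} = \left(I O + I\right) I = \left(I + I O\right) I = I \left(I + I O\right)$)
$a{\left(J,Q \right)} + n{\left(93 \right)} = \left(-80\right)^{2} \left(1 + 72\right) - \left(3 - 93^{2}\right) = 6400 \cdot 73 + \left(-3 + 8649\right) = 467200 + 8646 = 475846$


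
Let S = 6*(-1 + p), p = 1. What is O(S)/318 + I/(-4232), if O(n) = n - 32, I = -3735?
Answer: 526153/672888 ≈ 0.78193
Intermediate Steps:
S = 0 (S = 6*(-1 + 1) = 6*0 = 0)
O(n) = -32 + n
O(S)/318 + I/(-4232) = (-32 + 0)/318 - 3735/(-4232) = -32*1/318 - 3735*(-1/4232) = -16/159 + 3735/4232 = 526153/672888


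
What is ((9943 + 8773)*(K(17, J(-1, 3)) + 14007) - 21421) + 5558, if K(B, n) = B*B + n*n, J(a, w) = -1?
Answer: 267566789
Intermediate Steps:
K(B, n) = B² + n²
((9943 + 8773)*(K(17, J(-1, 3)) + 14007) - 21421) + 5558 = ((9943 + 8773)*((17² + (-1)²) + 14007) - 21421) + 5558 = (18716*((289 + 1) + 14007) - 21421) + 5558 = (18716*(290 + 14007) - 21421) + 5558 = (18716*14297 - 21421) + 5558 = (267582652 - 21421) + 5558 = 267561231 + 5558 = 267566789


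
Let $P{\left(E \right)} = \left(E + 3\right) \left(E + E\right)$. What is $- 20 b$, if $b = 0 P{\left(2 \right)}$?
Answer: $0$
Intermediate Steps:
$P{\left(E \right)} = 2 E \left(3 + E\right)$ ($P{\left(E \right)} = \left(3 + E\right) 2 E = 2 E \left(3 + E\right)$)
$b = 0$ ($b = 0 \cdot 2 \cdot 2 \left(3 + 2\right) = 0 \cdot 2 \cdot 2 \cdot 5 = 0 \cdot 20 = 0$)
$- 20 b = \left(-20\right) 0 = 0$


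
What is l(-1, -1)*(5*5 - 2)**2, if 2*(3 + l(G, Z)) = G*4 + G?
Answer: -5819/2 ≈ -2909.5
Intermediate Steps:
l(G, Z) = -3 + 5*G/2 (l(G, Z) = -3 + (G*4 + G)/2 = -3 + (4*G + G)/2 = -3 + (5*G)/2 = -3 + 5*G/2)
l(-1, -1)*(5*5 - 2)**2 = (-3 + (5/2)*(-1))*(5*5 - 2)**2 = (-3 - 5/2)*(25 - 2)**2 = -11/2*23**2 = -11/2*529 = -5819/2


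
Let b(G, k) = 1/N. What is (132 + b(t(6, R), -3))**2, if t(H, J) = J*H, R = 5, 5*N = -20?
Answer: 277729/16 ≈ 17358.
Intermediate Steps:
N = -4 (N = (1/5)*(-20) = -4)
t(H, J) = H*J
b(G, k) = -1/4 (b(G, k) = 1/(-4) = -1/4)
(132 + b(t(6, R), -3))**2 = (132 - 1/4)**2 = (527/4)**2 = 277729/16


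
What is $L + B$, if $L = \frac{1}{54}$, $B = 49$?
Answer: $\frac{2647}{54} \approx 49.018$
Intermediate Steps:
$L = \frac{1}{54} \approx 0.018519$
$L + B = \frac{1}{54} + 49 = \frac{2647}{54}$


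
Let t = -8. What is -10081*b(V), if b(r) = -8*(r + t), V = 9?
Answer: 80648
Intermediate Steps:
b(r) = 64 - 8*r (b(r) = -8*(r - 8) = -8*(-8 + r) = 64 - 8*r)
-10081*b(V) = -10081*(64 - 8*9) = -10081*(64 - 72) = -10081*(-8) = 80648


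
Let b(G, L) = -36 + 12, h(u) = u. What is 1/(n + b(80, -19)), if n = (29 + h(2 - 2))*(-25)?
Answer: -1/749 ≈ -0.0013351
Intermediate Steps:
b(G, L) = -24
n = -725 (n = (29 + (2 - 2))*(-25) = (29 + 0)*(-25) = 29*(-25) = -725)
1/(n + b(80, -19)) = 1/(-725 - 24) = 1/(-749) = -1/749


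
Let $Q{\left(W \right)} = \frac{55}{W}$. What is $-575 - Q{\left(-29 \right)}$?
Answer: $- \frac{16620}{29} \approx -573.1$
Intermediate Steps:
$-575 - Q{\left(-29 \right)} = -575 - \frac{55}{-29} = -575 - 55 \left(- \frac{1}{29}\right) = -575 - - \frac{55}{29} = -575 + \frac{55}{29} = - \frac{16620}{29}$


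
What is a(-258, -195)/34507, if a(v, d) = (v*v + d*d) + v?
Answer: 104331/34507 ≈ 3.0235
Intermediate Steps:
a(v, d) = v + d² + v² (a(v, d) = (v² + d²) + v = (d² + v²) + v = v + d² + v²)
a(-258, -195)/34507 = (-258 + (-195)² + (-258)²)/34507 = (-258 + 38025 + 66564)*(1/34507) = 104331*(1/34507) = 104331/34507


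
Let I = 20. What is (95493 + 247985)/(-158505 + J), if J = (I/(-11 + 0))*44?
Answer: -343478/158585 ≈ -2.1659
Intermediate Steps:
J = -80 (J = (20/(-11 + 0))*44 = (20/(-11))*44 = (20*(-1/11))*44 = -20/11*44 = -80)
(95493 + 247985)/(-158505 + J) = (95493 + 247985)/(-158505 - 80) = 343478/(-158585) = 343478*(-1/158585) = -343478/158585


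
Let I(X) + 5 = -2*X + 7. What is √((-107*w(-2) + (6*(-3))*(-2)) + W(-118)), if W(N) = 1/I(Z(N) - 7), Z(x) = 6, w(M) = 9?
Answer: I*√3707/2 ≈ 30.443*I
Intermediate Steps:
I(X) = 2 - 2*X (I(X) = -5 + (-2*X + 7) = -5 + (7 - 2*X) = 2 - 2*X)
W(N) = ¼ (W(N) = 1/(2 - 2*(6 - 7)) = 1/(2 - 2*(-1)) = 1/(2 + 2) = 1/4 = ¼)
√((-107*w(-2) + (6*(-3))*(-2)) + W(-118)) = √((-107*9 + (6*(-3))*(-2)) + ¼) = √((-963 - 18*(-2)) + ¼) = √((-963 + 36) + ¼) = √(-927 + ¼) = √(-3707/4) = I*√3707/2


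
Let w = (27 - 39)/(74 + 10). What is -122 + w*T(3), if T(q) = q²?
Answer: -863/7 ≈ -123.29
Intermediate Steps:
w = -⅐ (w = -12/84 = -12*1/84 = -⅐ ≈ -0.14286)
-122 + w*T(3) = -122 - ⅐*3² = -122 - ⅐*9 = -122 - 9/7 = -863/7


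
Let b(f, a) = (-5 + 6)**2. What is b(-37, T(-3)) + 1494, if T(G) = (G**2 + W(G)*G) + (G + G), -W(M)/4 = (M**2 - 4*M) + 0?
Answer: 1495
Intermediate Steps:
W(M) = -4*M**2 + 16*M (W(M) = -4*((M**2 - 4*M) + 0) = -4*(M**2 - 4*M) = -4*M**2 + 16*M)
T(G) = G**2 + 2*G + 4*G**2*(4 - G) (T(G) = (G**2 + (4*G*(4 - G))*G) + (G + G) = (G**2 + 4*G**2*(4 - G)) + 2*G = G**2 + 2*G + 4*G**2*(4 - G))
b(f, a) = 1 (b(f, a) = 1**2 = 1)
b(-37, T(-3)) + 1494 = 1 + 1494 = 1495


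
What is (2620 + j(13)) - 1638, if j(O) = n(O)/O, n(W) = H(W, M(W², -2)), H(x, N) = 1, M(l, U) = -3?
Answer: 12767/13 ≈ 982.08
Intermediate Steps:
n(W) = 1
j(O) = 1/O
(2620 + j(13)) - 1638 = (2620 + 1/13) - 1638 = 34061/13 - 1638 = 12767/13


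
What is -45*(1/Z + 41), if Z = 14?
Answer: -25875/14 ≈ -1848.2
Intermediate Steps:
-45*(1/Z + 41) = -45*(1/14 + 41) = -45*575/14 = -25875/14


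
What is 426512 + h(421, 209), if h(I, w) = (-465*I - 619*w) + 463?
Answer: 101839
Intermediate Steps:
h(I, w) = 463 - 619*w - 465*I (h(I, w) = (-619*w - 465*I) + 463 = 463 - 619*w - 465*I)
426512 + h(421, 209) = 426512 + (463 - 619*209 - 465*421) = 426512 + (463 - 129371 - 195765) = 426512 - 324673 = 101839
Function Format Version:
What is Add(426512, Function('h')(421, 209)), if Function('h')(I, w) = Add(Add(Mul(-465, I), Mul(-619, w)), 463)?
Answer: 101839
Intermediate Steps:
Function('h')(I, w) = Add(463, Mul(-619, w), Mul(-465, I)) (Function('h')(I, w) = Add(Add(Mul(-619, w), Mul(-465, I)), 463) = Add(463, Mul(-619, w), Mul(-465, I)))
Add(426512, Function('h')(421, 209)) = Add(426512, Add(463, Mul(-619, 209), Mul(-465, 421))) = Add(426512, Add(463, -129371, -195765)) = Add(426512, -324673) = 101839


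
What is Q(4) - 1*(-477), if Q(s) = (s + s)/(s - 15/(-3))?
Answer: 4301/9 ≈ 477.89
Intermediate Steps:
Q(s) = 2*s/(5 + s) (Q(s) = (2*s)/(s - 15*(-1/3)) = (2*s)/(s + 5) = (2*s)/(5 + s) = 2*s/(5 + s))
Q(4) - 1*(-477) = 2*4/(5 + 4) - 1*(-477) = 2*4/9 + 477 = 2*4*(1/9) + 477 = 8/9 + 477 = 4301/9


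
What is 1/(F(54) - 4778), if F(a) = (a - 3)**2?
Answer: -1/2177 ≈ -0.00045935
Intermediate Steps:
F(a) = (-3 + a)**2
1/(F(54) - 4778) = 1/((-3 + 54)**2 - 4778) = 1/(51**2 - 4778) = 1/(2601 - 4778) = 1/(-2177) = -1/2177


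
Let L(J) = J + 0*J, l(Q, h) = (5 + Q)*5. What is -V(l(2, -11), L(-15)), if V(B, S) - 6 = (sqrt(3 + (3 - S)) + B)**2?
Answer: -1252 - 70*sqrt(21) ≈ -1572.8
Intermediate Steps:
l(Q, h) = 25 + 5*Q
L(J) = J (L(J) = J + 0 = J)
V(B, S) = 6 + (B + sqrt(6 - S))**2 (V(B, S) = 6 + (sqrt(3 + (3 - S)) + B)**2 = 6 + (sqrt(6 - S) + B)**2 = 6 + (B + sqrt(6 - S))**2)
-V(l(2, -11), L(-15)) = -(6 + ((25 + 5*2) + sqrt(6 - 1*(-15)))**2) = -(6 + ((25 + 10) + sqrt(6 + 15))**2) = -(6 + (35 + sqrt(21))**2) = -6 - (35 + sqrt(21))**2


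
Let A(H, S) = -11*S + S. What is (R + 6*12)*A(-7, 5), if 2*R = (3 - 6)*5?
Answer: -3225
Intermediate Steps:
R = -15/2 (R = ((3 - 6)*5)/2 = (-3*5)/2 = (½)*(-15) = -15/2 ≈ -7.5000)
A(H, S) = -10*S
(R + 6*12)*A(-7, 5) = (-15/2 + 6*12)*(-10*5) = (-15/2 + 72)*(-50) = (129/2)*(-50) = -3225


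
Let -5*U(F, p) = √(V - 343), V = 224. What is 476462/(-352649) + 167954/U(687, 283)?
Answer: -476462/352649 + 839770*I*√119/119 ≈ -1.3511 + 76982.0*I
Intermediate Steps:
U(F, p) = -I*√119/5 (U(F, p) = -√(224 - 343)/5 = -I*√119/5)
476462/(-352649) + 167954/U(687, 283) = 476462/(-352649) + 167954/((-I*√119/5)) = 476462*(-1/352649) + 167954*(5*I*√119/119) = -476462/352649 + 839770*I*√119/119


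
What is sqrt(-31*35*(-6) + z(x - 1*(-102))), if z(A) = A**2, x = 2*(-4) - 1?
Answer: sqrt(15159) ≈ 123.12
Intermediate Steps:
x = -9 (x = -8 - 1 = -9)
sqrt(-31*35*(-6) + z(x - 1*(-102))) = sqrt(-31*35*(-6) + (-9 - 1*(-102))**2) = sqrt(-1085*(-6) + (-9 + 102)**2) = sqrt(6510 + 93**2) = sqrt(6510 + 8649) = sqrt(15159)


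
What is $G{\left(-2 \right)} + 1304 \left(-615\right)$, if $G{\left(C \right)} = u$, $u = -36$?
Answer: $-801996$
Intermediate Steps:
$G{\left(C \right)} = -36$
$G{\left(-2 \right)} + 1304 \left(-615\right) = -36 + 1304 \left(-615\right) = -36 - 801960 = -801996$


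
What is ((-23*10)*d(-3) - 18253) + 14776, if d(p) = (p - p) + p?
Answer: -2787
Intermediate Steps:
d(p) = p (d(p) = 0 + p = p)
((-23*10)*d(-3) - 18253) + 14776 = (-23*10*(-3) - 18253) + 14776 = (-230*(-3) - 18253) + 14776 = (690 - 18253) + 14776 = -17563 + 14776 = -2787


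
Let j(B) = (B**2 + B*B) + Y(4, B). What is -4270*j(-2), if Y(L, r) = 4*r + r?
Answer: 8540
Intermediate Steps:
Y(L, r) = 5*r
j(B) = 2*B**2 + 5*B (j(B) = (B**2 + B*B) + 5*B = (B**2 + B**2) + 5*B = 2*B**2 + 5*B)
-4270*j(-2) = -(-8540)*(5 + 2*(-2)) = -(-8540)*(5 - 4) = -(-8540) = -4270*(-2) = 8540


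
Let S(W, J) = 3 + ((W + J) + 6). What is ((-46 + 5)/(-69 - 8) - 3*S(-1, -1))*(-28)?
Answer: 6304/11 ≈ 573.09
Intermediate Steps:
S(W, J) = 9 + J + W (S(W, J) = 3 + ((J + W) + 6) = 3 + (6 + J + W) = 9 + J + W)
((-46 + 5)/(-69 - 8) - 3*S(-1, -1))*(-28) = ((-46 + 5)/(-69 - 8) - 3*(9 - 1 - 1))*(-28) = (-41/(-77) - 3*7)*(-28) = (-41*(-1/77) - 21)*(-28) = (41/77 - 21)*(-28) = -1576/77*(-28) = 6304/11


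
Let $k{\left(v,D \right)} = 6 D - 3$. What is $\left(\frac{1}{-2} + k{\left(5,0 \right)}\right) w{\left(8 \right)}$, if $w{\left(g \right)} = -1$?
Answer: $\frac{7}{2} \approx 3.5$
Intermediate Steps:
$k{\left(v,D \right)} = -3 + 6 D$
$\left(\frac{1}{-2} + k{\left(5,0 \right)}\right) w{\left(8 \right)} = \left(\frac{1}{-2} + \left(-3 + 6 \cdot 0\right)\right) \left(-1\right) = \left(- \frac{1}{2} + \left(-3 + 0\right)\right) \left(-1\right) = \left(- \frac{1}{2} - 3\right) \left(-1\right) = \left(- \frac{7}{2}\right) \left(-1\right) = \frac{7}{2}$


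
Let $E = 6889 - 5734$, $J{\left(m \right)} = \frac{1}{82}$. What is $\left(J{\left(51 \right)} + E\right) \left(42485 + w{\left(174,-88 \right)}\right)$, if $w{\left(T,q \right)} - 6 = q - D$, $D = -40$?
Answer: $\frac{4019818973}{82} \approx 4.9022 \cdot 10^{7}$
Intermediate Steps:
$w{\left(T,q \right)} = 46 + q$ ($w{\left(T,q \right)} = 6 + \left(q - -40\right) = 6 + \left(q + 40\right) = 6 + \left(40 + q\right) = 46 + q$)
$J{\left(m \right)} = \frac{1}{82}$
$E = 1155$ ($E = 6889 - 5734 = 1155$)
$\left(J{\left(51 \right)} + E\right) \left(42485 + w{\left(174,-88 \right)}\right) = \left(\frac{1}{82} + 1155\right) \left(42485 + \left(46 - 88\right)\right) = \frac{94711 \left(42485 - 42\right)}{82} = \frac{94711}{82} \cdot 42443 = \frac{4019818973}{82}$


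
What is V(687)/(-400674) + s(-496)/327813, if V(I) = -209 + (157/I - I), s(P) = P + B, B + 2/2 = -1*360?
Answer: -11388647477/30078267425298 ≈ -0.00037863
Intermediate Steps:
B = -361 (B = -1 - 1*360 = -1 - 360 = -361)
s(P) = -361 + P (s(P) = P - 361 = -361 + P)
V(I) = -209 - I + 157/I (V(I) = -209 + (-I + 157/I) = -209 - I + 157/I)
V(687)/(-400674) + s(-496)/327813 = (-209 - 1*687 + 157/687)/(-400674) + (-361 - 496)/327813 = (-209 - 687 + 157*(1/687))*(-1/400674) - 857*1/327813 = (-209 - 687 + 157/687)*(-1/400674) - 857/327813 = -615395/687*(-1/400674) - 857/327813 = 615395/275263038 - 857/327813 = -11388647477/30078267425298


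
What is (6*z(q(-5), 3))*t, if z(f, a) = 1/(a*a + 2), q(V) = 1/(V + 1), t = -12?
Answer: -72/11 ≈ -6.5455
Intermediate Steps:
q(V) = 1/(1 + V)
z(f, a) = 1/(2 + a²) (z(f, a) = 1/(a² + 2) = 1/(2 + a²))
(6*z(q(-5), 3))*t = (6/(2 + 3²))*(-12) = (6/(2 + 9))*(-12) = (6/11)*(-12) = -72/11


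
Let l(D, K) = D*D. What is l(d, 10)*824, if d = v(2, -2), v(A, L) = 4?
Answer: 13184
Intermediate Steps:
d = 4
l(D, K) = D²
l(d, 10)*824 = 4²*824 = 16*824 = 13184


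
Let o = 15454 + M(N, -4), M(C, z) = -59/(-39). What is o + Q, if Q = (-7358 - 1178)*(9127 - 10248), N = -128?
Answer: 373788149/39 ≈ 9.5843e+6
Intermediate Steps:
M(C, z) = 59/39 (M(C, z) = -59*(-1/39) = 59/39)
o = 602765/39 (o = 15454 + 59/39 = 602765/39 ≈ 15456.)
Q = 9568856 (Q = -8536*(-1121) = 9568856)
o + Q = 602765/39 + 9568856 = 373788149/39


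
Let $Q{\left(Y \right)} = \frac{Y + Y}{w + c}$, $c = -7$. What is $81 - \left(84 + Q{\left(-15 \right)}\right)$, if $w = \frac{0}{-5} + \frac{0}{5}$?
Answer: $- \frac{51}{7} \approx -7.2857$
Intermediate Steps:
$w = 0$ ($w = 0 \left(- \frac{1}{5}\right) + 0 \cdot \frac{1}{5} = 0 + 0 = 0$)
$Q{\left(Y \right)} = - \frac{2 Y}{7}$ ($Q{\left(Y \right)} = \frac{Y + Y}{0 - 7} = \frac{2 Y}{-7} = 2 Y \left(- \frac{1}{7}\right) = - \frac{2 Y}{7}$)
$81 - \left(84 + Q{\left(-15 \right)}\right) = 81 - \left(84 - - \frac{30}{7}\right) = 81 - \left(84 + \frac{30}{7}\right) = 81 - \frac{618}{7} = - \frac{51}{7}$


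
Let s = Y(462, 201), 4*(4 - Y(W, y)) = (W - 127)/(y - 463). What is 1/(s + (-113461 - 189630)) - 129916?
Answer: -41265848004404/317634841 ≈ -1.2992e+5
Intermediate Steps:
Y(W, y) = 4 - (-127 + W)/(4*(-463 + y)) (Y(W, y) = 4 - (W - 127)/(4*(y - 463)) = 4 - (-127 + W)/(4*(-463 + y)))
s = 4527/1048 (s = (-7281 - 1*462 + 16*201)/(4*(-463 + 201)) = (1/4)*(-7281 - 462 + 3216)/(-262) = (1/4)*(-1/262)*(-4527) = 4527/1048 ≈ 4.3197)
1/(s + (-113461 - 189630)) - 129916 = 1/(4527/1048 + (-113461 - 189630)) - 129916 = 1/(4527/1048 - 303091) - 129916 = 1/(-317634841/1048) - 129916 = -1048/317634841 - 129916 = -41265848004404/317634841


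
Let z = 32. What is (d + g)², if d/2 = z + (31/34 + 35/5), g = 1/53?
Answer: 5175075844/811801 ≈ 6374.8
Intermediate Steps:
g = 1/53 ≈ 0.018868
d = 1357/17 (d = 2*(32 + (31/34 + 35/5)) = 2*(32 + (31*(1/34) + 35*(⅕))) = 2*(32 + (31/34 + 7)) = 2*(32 + 269/34) = 2*(1357/34) = 1357/17 ≈ 79.823)
(d + g)² = (1357/17 + 1/53)² = (71938/901)² = 5175075844/811801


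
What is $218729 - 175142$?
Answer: $43587$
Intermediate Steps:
$218729 - 175142 = 43587$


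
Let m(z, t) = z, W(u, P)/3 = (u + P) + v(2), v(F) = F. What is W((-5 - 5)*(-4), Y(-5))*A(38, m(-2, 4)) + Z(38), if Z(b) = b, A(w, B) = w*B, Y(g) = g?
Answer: -8398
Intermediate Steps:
W(u, P) = 6 + 3*P + 3*u (W(u, P) = 3*((u + P) + 2) = 3*((P + u) + 2) = 3*(2 + P + u) = 6 + 3*P + 3*u)
A(w, B) = B*w
W((-5 - 5)*(-4), Y(-5))*A(38, m(-2, 4)) + Z(38) = (6 + 3*(-5) + 3*((-5 - 5)*(-4)))*(-2*38) + 38 = (6 - 15 + 3*(-10*(-4)))*(-76) + 38 = (6 - 15 + 3*40)*(-76) + 38 = (6 - 15 + 120)*(-76) + 38 = 111*(-76) + 38 = -8436 + 38 = -8398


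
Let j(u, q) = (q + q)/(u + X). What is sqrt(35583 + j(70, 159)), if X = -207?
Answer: 3*sqrt(74201529)/137 ≈ 188.63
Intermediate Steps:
j(u, q) = 2*q/(-207 + u) (j(u, q) = (q + q)/(u - 207) = (2*q)/(-207 + u) = 2*q/(-207 + u))
sqrt(35583 + j(70, 159)) = sqrt(35583 + 2*159/(-207 + 70)) = sqrt(35583 + 2*159/(-137)) = sqrt(35583 + 2*159*(-1/137)) = sqrt(35583 - 318/137) = sqrt(4874553/137) = 3*sqrt(74201529)/137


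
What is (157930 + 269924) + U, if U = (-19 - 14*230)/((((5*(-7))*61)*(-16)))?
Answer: 14615489401/34160 ≈ 4.2785e+5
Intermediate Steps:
U = -3239/34160 (U = (-19 - 3220)/((-35*61*(-16))) = -3239/((-2135*(-16))) = -3239/34160 ≈ -0.094818)
(157930 + 269924) + U = (157930 + 269924) - 3239/34160 = 427854 - 3239/34160 = 14615489401/34160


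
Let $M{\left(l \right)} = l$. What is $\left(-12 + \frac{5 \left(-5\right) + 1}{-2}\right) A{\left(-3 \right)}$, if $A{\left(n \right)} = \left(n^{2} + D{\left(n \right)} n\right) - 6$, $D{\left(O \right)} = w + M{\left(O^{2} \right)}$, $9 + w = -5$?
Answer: $0$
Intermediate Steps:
$w = -14$ ($w = -9 - 5 = -14$)
$D{\left(O \right)} = -14 + O^{2}$
$A{\left(n \right)} = -6 + n^{2} + n \left(-14 + n^{2}\right)$ ($A{\left(n \right)} = \left(n^{2} + \left(-14 + n^{2}\right) n\right) - 6 = \left(n^{2} + n \left(-14 + n^{2}\right)\right) - 6 = -6 + n^{2} + n \left(-14 + n^{2}\right)$)
$\left(-12 + \frac{5 \left(-5\right) + 1}{-2}\right) A{\left(-3 \right)} = \left(-12 + \frac{5 \left(-5\right) + 1}{-2}\right) \left(-6 + \left(-3\right)^{2} - 3 \left(-14 + \left(-3\right)^{2}\right)\right) = \left(-12 + \left(-25 + 1\right) \left(- \frac{1}{2}\right)\right) \left(-6 + 9 - 3 \left(-14 + 9\right)\right) = \left(-12 - -12\right) \left(-6 + 9 - -15\right) = \left(-12 + 12\right) \left(-6 + 9 + 15\right) = 0 \cdot 18 = 0$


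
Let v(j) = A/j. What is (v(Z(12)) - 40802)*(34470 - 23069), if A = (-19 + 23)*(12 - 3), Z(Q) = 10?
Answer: -2325712792/5 ≈ -4.6514e+8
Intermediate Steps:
A = 36 (A = 4*9 = 36)
v(j) = 36/j
(v(Z(12)) - 40802)*(34470 - 23069) = (36/10 - 40802)*(34470 - 23069) = (36*(⅒) - 40802)*11401 = (18/5 - 40802)*11401 = -203992/5*11401 = -2325712792/5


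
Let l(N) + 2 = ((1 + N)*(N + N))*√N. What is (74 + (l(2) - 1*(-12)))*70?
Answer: 5880 + 840*√2 ≈ 7067.9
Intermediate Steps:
l(N) = -2 + 2*N^(3/2)*(1 + N) (l(N) = -2 + ((1 + N)*(N + N))*√N = -2 + ((1 + N)*(2*N))*√N = -2 + (2*N*(1 + N))*√N = -2 + 2*N^(3/2)*(1 + N))
(74 + (l(2) - 1*(-12)))*70 = (74 + ((-2 + 2*2^(3/2) + 2*2^(5/2)) - 1*(-12)))*70 = (74 + ((-2 + 2*(2*√2) + 2*(4*√2)) + 12))*70 = (74 + ((-2 + 4*√2 + 8*√2) + 12))*70 = (74 + ((-2 + 12*√2) + 12))*70 = (74 + (10 + 12*√2))*70 = (84 + 12*√2)*70 = 5880 + 840*√2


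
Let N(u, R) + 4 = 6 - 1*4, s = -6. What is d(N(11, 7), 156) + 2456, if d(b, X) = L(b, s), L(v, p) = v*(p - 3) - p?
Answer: 2480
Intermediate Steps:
N(u, R) = -2 (N(u, R) = -4 + (6 - 1*4) = -4 + (6 - 4) = -4 + 2 = -2)
L(v, p) = -p + v*(-3 + p) (L(v, p) = v*(-3 + p) - p = -p + v*(-3 + p))
d(b, X) = 6 - 9*b (d(b, X) = -1*(-6) - 3*b - 6*b = 6 - 3*b - 6*b = 6 - 9*b)
d(N(11, 7), 156) + 2456 = (6 - 9*(-2)) + 2456 = (6 + 18) + 2456 = 24 + 2456 = 2480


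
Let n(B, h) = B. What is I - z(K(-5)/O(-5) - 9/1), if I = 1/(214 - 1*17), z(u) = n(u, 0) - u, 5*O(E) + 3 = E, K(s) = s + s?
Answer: 1/197 ≈ 0.0050761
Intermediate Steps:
K(s) = 2*s
O(E) = -3/5 + E/5
z(u) = 0 (z(u) = u - u = 0)
I = 1/197 (I = 1/(214 - 17) = 1/197 ≈ 0.0050761)
I - z(K(-5)/O(-5) - 9/1) = 1/197 - 1*0 = 1/197 + 0 = 1/197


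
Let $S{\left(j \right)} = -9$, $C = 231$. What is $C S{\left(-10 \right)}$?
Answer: $-2079$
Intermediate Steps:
$C S{\left(-10 \right)} = 231 \left(-9\right) = -2079$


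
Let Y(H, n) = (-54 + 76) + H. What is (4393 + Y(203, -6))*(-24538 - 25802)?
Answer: -232470120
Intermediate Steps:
Y(H, n) = 22 + H
(4393 + Y(203, -6))*(-24538 - 25802) = (4393 + (22 + 203))*(-24538 - 25802) = (4393 + 225)*(-50340) = 4618*(-50340) = -232470120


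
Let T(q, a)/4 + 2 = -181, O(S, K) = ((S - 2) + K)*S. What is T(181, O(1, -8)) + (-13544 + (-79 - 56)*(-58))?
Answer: -6446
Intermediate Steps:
O(S, K) = S*(-2 + K + S) (O(S, K) = ((-2 + S) + K)*S = (-2 + K + S)*S = S*(-2 + K + S))
T(q, a) = -732 (T(q, a) = -8 + 4*(-181) = -8 - 724 = -732)
T(181, O(1, -8)) + (-13544 + (-79 - 56)*(-58)) = -732 + (-13544 + (-79 - 56)*(-58)) = -732 + (-13544 - 135*(-58)) = -732 + (-13544 + 7830) = -732 - 5714 = -6446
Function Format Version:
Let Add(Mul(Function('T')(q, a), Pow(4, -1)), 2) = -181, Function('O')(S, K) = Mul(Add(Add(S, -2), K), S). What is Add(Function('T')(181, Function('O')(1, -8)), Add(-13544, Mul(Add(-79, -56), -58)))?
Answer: -6446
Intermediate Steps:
Function('O')(S, K) = Mul(S, Add(-2, K, S)) (Function('O')(S, K) = Mul(Add(Add(-2, S), K), S) = Mul(Add(-2, K, S), S) = Mul(S, Add(-2, K, S)))
Function('T')(q, a) = -732 (Function('T')(q, a) = Add(-8, Mul(4, -181)) = Add(-8, -724) = -732)
Add(Function('T')(181, Function('O')(1, -8)), Add(-13544, Mul(Add(-79, -56), -58))) = Add(-732, Add(-13544, Mul(Add(-79, -56), -58))) = Add(-732, Add(-13544, Mul(-135, -58))) = Add(-732, Add(-13544, 7830)) = Add(-732, -5714) = -6446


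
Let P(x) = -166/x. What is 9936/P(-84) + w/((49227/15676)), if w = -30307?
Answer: -18889662332/4085841 ≈ -4623.2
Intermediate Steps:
9936/P(-84) + w/((49227/15676)) = 9936/((-166/(-84))) - 30307/(49227/15676) = 9936/((-166*(-1/84))) - 30307/(49227*(1/15676)) = 9936/(83/42) - 30307/49227/15676 = 9936*(42/83) - 30307*15676/49227 = 417312/83 - 475092532/49227 = -18889662332/4085841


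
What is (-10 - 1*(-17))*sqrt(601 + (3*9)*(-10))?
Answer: 7*sqrt(331) ≈ 127.35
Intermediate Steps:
(-10 - 1*(-17))*sqrt(601 + (3*9)*(-10)) = (-10 + 17)*sqrt(601 + 27*(-10)) = 7*sqrt(601 - 270) = 7*sqrt(331)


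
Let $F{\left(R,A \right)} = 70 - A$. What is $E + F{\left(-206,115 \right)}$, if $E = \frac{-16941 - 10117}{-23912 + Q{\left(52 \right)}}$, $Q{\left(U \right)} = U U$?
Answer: $- \frac{463651}{10604} \approx -43.724$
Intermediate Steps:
$Q{\left(U \right)} = U^{2}$
$E = \frac{13529}{10604}$ ($E = \frac{-16941 - 10117}{-23912 + 52^{2}} = - \frac{27058}{-23912 + 2704} = - \frac{27058}{-21208} = \left(-27058\right) \left(- \frac{1}{21208}\right) = \frac{13529}{10604} \approx 1.2758$)
$E + F{\left(-206,115 \right)} = \frac{13529}{10604} + \left(70 - 115\right) = \frac{13529}{10604} - 45 = - \frac{463651}{10604}$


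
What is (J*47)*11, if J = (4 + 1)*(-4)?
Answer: -10340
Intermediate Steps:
J = -20 (J = 5*(-4) = -20)
(J*47)*11 = -20*47*11 = -940*11 = -10340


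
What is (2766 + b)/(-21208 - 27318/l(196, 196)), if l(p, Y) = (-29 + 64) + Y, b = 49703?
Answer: -4040113/1642122 ≈ -2.4603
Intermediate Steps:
l(p, Y) = 35 + Y
(2766 + b)/(-21208 - 27318/l(196, 196)) = (2766 + 49703)/(-21208 - 27318/(35 + 196)) = 52469/(-21208 - 27318/231) = 52469/(-21208 - 27318*1/231) = 52469/(-21208 - 9106/77) = 52469/(-1642122/77) = 52469*(-77/1642122) = -4040113/1642122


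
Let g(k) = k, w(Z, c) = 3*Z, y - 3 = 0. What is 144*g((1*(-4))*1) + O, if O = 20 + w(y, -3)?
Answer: -547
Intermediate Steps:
y = 3 (y = 3 + 0 = 3)
O = 29 (O = 20 + 3*3 = 20 + 9 = 29)
144*g((1*(-4))*1) + O = 144*((1*(-4))*1) + 29 = 144*(-4*1) + 29 = 144*(-4) + 29 = -576 + 29 = -547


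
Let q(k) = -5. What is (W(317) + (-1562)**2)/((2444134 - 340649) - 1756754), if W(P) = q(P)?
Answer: 2439839/346731 ≈ 7.0367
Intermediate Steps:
W(P) = -5
(W(317) + (-1562)**2)/((2444134 - 340649) - 1756754) = (-5 + (-1562)**2)/((2444134 - 340649) - 1756754) = (-5 + 2439844)/(2103485 - 1756754) = 2439839/346731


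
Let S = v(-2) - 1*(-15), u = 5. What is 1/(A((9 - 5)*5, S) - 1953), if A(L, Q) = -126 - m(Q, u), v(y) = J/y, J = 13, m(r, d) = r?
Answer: -2/4175 ≈ -0.00047904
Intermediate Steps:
v(y) = 13/y
S = 17/2 (S = 13/(-2) - 1*(-15) = 13*(-1/2) + 15 = -13/2 + 15 = 17/2 ≈ 8.5000)
A(L, Q) = -126 - Q
1/(A((9 - 5)*5, S) - 1953) = 1/((-126 - 1*17/2) - 1953) = 1/((-126 - 17/2) - 1953) = 1/(-269/2 - 1953) = 1/(-4175/2) = -2/4175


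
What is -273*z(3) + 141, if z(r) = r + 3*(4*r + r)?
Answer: -12963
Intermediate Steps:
z(r) = 16*r (z(r) = r + 3*(5*r) = r + 15*r = 16*r)
-273*z(3) + 141 = -4368*3 + 141 = -273*48 + 141 = -13104 + 141 = -12963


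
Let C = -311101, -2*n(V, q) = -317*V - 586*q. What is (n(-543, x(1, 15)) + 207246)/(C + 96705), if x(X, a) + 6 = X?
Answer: -239431/428792 ≈ -0.55838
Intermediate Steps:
x(X, a) = -6 + X
n(V, q) = 293*q + 317*V/2 (n(V, q) = -(-317*V - 586*q)/2 = -(-586*q - 317*V)/2 = 293*q + 317*V/2)
(n(-543, x(1, 15)) + 207246)/(C + 96705) = ((293*(-6 + 1) + (317/2)*(-543)) + 207246)/(-311101 + 96705) = ((293*(-5) - 172131/2) + 207246)/(-214396) = ((-1465 - 172131/2) + 207246)*(-1/214396) = (-175061/2 + 207246)*(-1/214396) = (239431/2)*(-1/214396) = -239431/428792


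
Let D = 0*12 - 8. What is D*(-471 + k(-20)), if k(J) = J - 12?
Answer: 4024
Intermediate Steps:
k(J) = -12 + J
D = -8 (D = 0 - 8 = -8)
D*(-471 + k(-20)) = -8*(-471 + (-12 - 20)) = -8*(-471 - 32) = -8*(-503) = 4024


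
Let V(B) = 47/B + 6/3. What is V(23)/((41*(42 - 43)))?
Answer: -93/943 ≈ -0.098621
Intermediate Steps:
V(B) = 2 + 47/B (V(B) = 47/B + 6*(⅓) = 47/B + 2 = 2 + 47/B)
V(23)/((41*(42 - 43))) = (2 + 47/23)/((41*(42 - 43))) = (2 + 47*(1/23))/((41*(-1))) = (2 + 47/23)/(-41) = (93/23)*(-1/41) = -93/943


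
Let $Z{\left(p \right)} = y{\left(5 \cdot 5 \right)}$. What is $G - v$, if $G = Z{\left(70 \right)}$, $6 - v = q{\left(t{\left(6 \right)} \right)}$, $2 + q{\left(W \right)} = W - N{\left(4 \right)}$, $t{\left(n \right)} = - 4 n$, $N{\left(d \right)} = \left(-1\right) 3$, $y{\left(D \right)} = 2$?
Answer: $-27$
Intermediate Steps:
$N{\left(d \right)} = -3$
$Z{\left(p \right)} = 2$
$q{\left(W \right)} = 1 + W$ ($q{\left(W \right)} = -2 + \left(W - -3\right) = -2 + \left(W + 3\right) = -2 + \left(3 + W\right) = 1 + W$)
$v = 29$ ($v = 6 - \left(1 - 24\right) = 6 - -23 = 6 + 23 = 29$)
$G = 2$
$G - v = 2 - 29 = -27$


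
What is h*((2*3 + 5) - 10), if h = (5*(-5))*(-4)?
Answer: 100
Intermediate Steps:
h = 100 (h = -25*(-4) = 100)
h*((2*3 + 5) - 10) = 100*((2*3 + 5) - 10) = 100*((6 + 5) - 10) = 100*(11 - 10) = 100*1 = 100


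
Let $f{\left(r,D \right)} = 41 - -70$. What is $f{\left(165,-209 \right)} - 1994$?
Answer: $-1883$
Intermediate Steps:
$f{\left(r,D \right)} = 111$ ($f{\left(r,D \right)} = 41 + 70 = 111$)
$f{\left(165,-209 \right)} - 1994 = 111 - 1994 = -1883$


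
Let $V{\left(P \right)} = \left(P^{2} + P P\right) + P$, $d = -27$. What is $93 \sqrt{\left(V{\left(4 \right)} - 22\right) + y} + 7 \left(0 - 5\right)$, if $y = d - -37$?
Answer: $-35 + 186 \sqrt{6} \approx 420.6$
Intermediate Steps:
$V{\left(P \right)} = P + 2 P^{2}$ ($V{\left(P \right)} = \left(P^{2} + P^{2}\right) + P = 2 P^{2} + P = P + 2 P^{2}$)
$y = 10$ ($y = -27 - -37 = -27 + 37 = 10$)
$93 \sqrt{\left(V{\left(4 \right)} - 22\right) + y} + 7 \left(0 - 5\right) = 93 \sqrt{\left(4 \left(1 + 2 \cdot 4\right) - 22\right) + 10} + 7 \left(0 - 5\right) = 93 \sqrt{\left(4 \left(1 + 8\right) - 22\right) + 10} + 7 \left(-5\right) = 93 \sqrt{\left(4 \cdot 9 - 22\right) + 10} - 35 = 93 \sqrt{\left(36 - 22\right) + 10} - 35 = 93 \sqrt{14 + 10} - 35 = 93 \sqrt{24} - 35 = 93 \cdot 2 \sqrt{6} - 35 = 186 \sqrt{6} - 35 = -35 + 186 \sqrt{6}$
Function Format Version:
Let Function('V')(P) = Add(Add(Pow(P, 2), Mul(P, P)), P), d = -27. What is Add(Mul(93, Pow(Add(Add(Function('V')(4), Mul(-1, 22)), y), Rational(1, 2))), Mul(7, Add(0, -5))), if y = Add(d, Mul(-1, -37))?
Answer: Add(-35, Mul(186, Pow(6, Rational(1, 2)))) ≈ 420.60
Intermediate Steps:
Function('V')(P) = Add(P, Mul(2, Pow(P, 2))) (Function('V')(P) = Add(Add(Pow(P, 2), Pow(P, 2)), P) = Add(Mul(2, Pow(P, 2)), P) = Add(P, Mul(2, Pow(P, 2))))
y = 10 (y = Add(-27, Mul(-1, -37)) = Add(-27, 37) = 10)
Add(Mul(93, Pow(Add(Add(Function('V')(4), Mul(-1, 22)), y), Rational(1, 2))), Mul(7, Add(0, -5))) = Add(Mul(93, Pow(Add(Add(Mul(4, Add(1, Mul(2, 4))), Mul(-1, 22)), 10), Rational(1, 2))), Mul(7, Add(0, -5))) = Add(Mul(93, Pow(Add(Add(Mul(4, Add(1, 8)), -22), 10), Rational(1, 2))), Mul(7, -5)) = Add(Mul(93, Pow(Add(Add(Mul(4, 9), -22), 10), Rational(1, 2))), -35) = Add(Mul(93, Pow(Add(Add(36, -22), 10), Rational(1, 2))), -35) = Add(Mul(93, Pow(Add(14, 10), Rational(1, 2))), -35) = Add(Mul(93, Pow(24, Rational(1, 2))), -35) = Add(Mul(93, Mul(2, Pow(6, Rational(1, 2)))), -35) = Add(Mul(186, Pow(6, Rational(1, 2))), -35) = Add(-35, Mul(186, Pow(6, Rational(1, 2))))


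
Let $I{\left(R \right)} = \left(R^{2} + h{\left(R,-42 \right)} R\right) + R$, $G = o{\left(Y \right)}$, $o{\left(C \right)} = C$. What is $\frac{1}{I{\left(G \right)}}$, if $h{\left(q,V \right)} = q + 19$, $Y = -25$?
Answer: $\frac{1}{750} \approx 0.0013333$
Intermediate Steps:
$G = -25$
$h{\left(q,V \right)} = 19 + q$
$I{\left(R \right)} = R + R^{2} + R \left(19 + R\right)$ ($I{\left(R \right)} = \left(R^{2} + \left(19 + R\right) R\right) + R = \left(R^{2} + R \left(19 + R\right)\right) + R = R + R^{2} + R \left(19 + R\right)$)
$\frac{1}{I{\left(G \right)}} = \frac{1}{2 \left(-25\right) \left(10 - 25\right)} = \frac{1}{2 \left(-25\right) \left(-15\right)} = \frac{1}{750}$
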